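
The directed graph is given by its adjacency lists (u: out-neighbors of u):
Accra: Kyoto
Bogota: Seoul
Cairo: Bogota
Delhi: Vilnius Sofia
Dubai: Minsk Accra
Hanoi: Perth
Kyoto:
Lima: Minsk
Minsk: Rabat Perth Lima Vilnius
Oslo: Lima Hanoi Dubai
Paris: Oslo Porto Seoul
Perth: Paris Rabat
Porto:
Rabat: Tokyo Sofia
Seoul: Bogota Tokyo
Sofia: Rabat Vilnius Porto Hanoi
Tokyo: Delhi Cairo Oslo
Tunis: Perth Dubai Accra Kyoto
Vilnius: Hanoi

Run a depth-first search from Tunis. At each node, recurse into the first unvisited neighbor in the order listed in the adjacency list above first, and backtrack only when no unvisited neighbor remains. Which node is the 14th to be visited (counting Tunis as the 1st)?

Cairo

Visit Tunis
Tunis → Perth
Perth → Paris
Paris → Oslo
Oslo → Lima
Lima → Minsk
Minsk → Rabat
Rabat → Tokyo
Tokyo → Delhi
Delhi → Vilnius
Vilnius → Hanoi
Delhi → Sofia
Sofia → Porto
Tokyo → Cairo
Cairo → Bogota
Bogota → Seoul
Oslo → Dubai
Dubai → Accra
Accra → Kyoto

Visit order: Tunis, Perth, Paris, Oslo, Lima, Minsk, Rabat, Tokyo, Delhi, Vilnius, Hanoi, Sofia, Porto, Cairo, Bogota, Seoul, Dubai, Accra, Kyoto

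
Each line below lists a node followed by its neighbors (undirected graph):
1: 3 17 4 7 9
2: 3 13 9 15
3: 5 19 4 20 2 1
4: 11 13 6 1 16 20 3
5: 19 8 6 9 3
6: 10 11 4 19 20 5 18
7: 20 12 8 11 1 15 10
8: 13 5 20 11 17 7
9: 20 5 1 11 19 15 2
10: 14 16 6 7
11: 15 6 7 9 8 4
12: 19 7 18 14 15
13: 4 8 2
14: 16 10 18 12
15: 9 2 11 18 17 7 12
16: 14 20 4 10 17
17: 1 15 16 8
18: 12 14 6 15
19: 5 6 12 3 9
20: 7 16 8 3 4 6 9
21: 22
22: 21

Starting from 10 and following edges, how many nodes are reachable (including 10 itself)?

BFS from 10 visits: 10, 6, 7, 14, 16, 4, 5, 11, 18, 19, 20, 1, 8, 12, 15, 17, 3, 13, 9, 2
Reachable nodes: 20 of 22 total.

20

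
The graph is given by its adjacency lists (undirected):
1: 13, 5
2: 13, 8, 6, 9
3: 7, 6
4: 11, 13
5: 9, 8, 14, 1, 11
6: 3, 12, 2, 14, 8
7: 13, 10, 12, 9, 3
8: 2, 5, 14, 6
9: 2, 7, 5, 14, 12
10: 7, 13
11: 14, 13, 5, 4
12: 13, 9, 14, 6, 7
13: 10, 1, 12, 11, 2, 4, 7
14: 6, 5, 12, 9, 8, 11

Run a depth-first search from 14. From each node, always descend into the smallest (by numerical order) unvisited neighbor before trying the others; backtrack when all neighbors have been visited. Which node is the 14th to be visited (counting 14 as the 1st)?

Visit 14
14 → 5
5 → 1
1 → 13
13 → 2
2 → 6
6 → 3
3 → 7
7 → 9
9 → 12
7 → 10
6 → 8
13 → 4
4 → 11

Visit order: 14, 5, 1, 13, 2, 6, 3, 7, 9, 12, 10, 8, 4, 11

11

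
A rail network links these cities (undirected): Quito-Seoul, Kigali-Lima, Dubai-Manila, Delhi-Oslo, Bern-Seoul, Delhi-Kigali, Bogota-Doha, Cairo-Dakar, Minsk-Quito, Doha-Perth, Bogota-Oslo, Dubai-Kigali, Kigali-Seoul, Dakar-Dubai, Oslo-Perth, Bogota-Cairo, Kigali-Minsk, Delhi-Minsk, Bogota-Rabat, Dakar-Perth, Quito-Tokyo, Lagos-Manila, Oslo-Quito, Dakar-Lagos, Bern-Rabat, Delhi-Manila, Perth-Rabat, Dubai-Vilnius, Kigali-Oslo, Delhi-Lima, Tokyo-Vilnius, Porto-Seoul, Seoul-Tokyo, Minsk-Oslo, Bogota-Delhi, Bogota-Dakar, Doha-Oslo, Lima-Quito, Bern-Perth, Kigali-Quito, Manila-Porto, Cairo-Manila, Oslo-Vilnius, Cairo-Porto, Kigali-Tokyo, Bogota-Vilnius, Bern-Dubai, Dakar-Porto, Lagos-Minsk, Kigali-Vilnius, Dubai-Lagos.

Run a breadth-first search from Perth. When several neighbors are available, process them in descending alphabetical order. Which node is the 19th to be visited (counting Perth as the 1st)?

Lima

Visit Perth; enqueue Rabat, Oslo, Doha, Dakar, Bern → queue [Rabat, Oslo, Doha, Dakar, Bern]
Visit Rabat; enqueue Bogota → queue [Oslo, Doha, Dakar, Bern, Bogota]
Visit Oslo; enqueue Vilnius, Quito, Minsk, Kigali, Delhi → queue [Doha, Dakar, Bern, Bogota, Vilnius, Quito, Minsk, Kigali, Delhi]
Visit Doha → queue [Dakar, Bern, Bogota, Vilnius, Quito, Minsk, Kigali, Delhi]
Visit Dakar; enqueue Porto, Lagos, Dubai, Cairo → queue [Bern, Bogota, Vilnius, Quito, Minsk, Kigali, Delhi, Porto, Lagos, Dubai, Cairo]
Visit Bern; enqueue Seoul → queue [Bogota, Vilnius, Quito, Minsk, Kigali, Delhi, Porto, Lagos, Dubai, Cairo, Seoul]
Visit Bogota → queue [Vilnius, Quito, Minsk, Kigali, Delhi, Porto, Lagos, Dubai, Cairo, Seoul]
Visit Vilnius; enqueue Tokyo → queue [Quito, Minsk, Kigali, Delhi, Porto, Lagos, Dubai, Cairo, Seoul, Tokyo]
Visit Quito; enqueue Lima → queue [Minsk, Kigali, Delhi, Porto, Lagos, Dubai, Cairo, Seoul, Tokyo, Lima]
Visit Minsk → queue [Kigali, Delhi, Porto, Lagos, Dubai, Cairo, Seoul, Tokyo, Lima]
Visit Kigali → queue [Delhi, Porto, Lagos, Dubai, Cairo, Seoul, Tokyo, Lima]
Visit Delhi; enqueue Manila → queue [Porto, Lagos, Dubai, Cairo, Seoul, Tokyo, Lima, Manila]
Visit Porto → queue [Lagos, Dubai, Cairo, Seoul, Tokyo, Lima, Manila]
Visit Lagos → queue [Dubai, Cairo, Seoul, Tokyo, Lima, Manila]
Visit Dubai → queue [Cairo, Seoul, Tokyo, Lima, Manila]
Visit Cairo → queue [Seoul, Tokyo, Lima, Manila]
Visit Seoul → queue [Tokyo, Lima, Manila]
Visit Tokyo → queue [Lima, Manila]
Visit Lima → queue [Manila]
Visit Manila → queue []

Visit order: Perth, Rabat, Oslo, Doha, Dakar, Bern, Bogota, Vilnius, Quito, Minsk, Kigali, Delhi, Porto, Lagos, Dubai, Cairo, Seoul, Tokyo, Lima, Manila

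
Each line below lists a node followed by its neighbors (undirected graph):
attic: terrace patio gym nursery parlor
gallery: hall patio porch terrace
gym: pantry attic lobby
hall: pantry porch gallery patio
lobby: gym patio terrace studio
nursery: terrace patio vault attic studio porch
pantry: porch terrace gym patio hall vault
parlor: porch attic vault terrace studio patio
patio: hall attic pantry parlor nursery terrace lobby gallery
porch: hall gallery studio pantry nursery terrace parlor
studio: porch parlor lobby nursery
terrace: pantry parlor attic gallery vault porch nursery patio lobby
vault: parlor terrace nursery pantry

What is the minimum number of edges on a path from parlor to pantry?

Level 0: parlor
Level 1: attic, patio, porch, studio, terrace, vault
Level 2: gallery, gym, hall, lobby, nursery, pantry
pantry first appears at level 2.

2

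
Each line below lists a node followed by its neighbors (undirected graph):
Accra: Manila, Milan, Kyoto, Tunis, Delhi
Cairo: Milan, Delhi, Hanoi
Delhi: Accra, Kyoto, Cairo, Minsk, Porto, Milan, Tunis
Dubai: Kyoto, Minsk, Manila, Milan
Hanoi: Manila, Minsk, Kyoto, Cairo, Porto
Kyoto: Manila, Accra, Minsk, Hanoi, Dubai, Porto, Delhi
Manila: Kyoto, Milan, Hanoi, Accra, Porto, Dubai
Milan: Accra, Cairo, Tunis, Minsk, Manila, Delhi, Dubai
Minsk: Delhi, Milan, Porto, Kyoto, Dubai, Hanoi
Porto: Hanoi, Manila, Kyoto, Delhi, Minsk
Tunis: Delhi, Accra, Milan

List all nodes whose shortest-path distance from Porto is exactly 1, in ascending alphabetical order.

Level 0: Porto
Level 1: Delhi, Hanoi, Kyoto, Manila, Minsk
Level 2: Accra, Cairo, Dubai, Milan, Tunis

Delhi, Hanoi, Kyoto, Manila, Minsk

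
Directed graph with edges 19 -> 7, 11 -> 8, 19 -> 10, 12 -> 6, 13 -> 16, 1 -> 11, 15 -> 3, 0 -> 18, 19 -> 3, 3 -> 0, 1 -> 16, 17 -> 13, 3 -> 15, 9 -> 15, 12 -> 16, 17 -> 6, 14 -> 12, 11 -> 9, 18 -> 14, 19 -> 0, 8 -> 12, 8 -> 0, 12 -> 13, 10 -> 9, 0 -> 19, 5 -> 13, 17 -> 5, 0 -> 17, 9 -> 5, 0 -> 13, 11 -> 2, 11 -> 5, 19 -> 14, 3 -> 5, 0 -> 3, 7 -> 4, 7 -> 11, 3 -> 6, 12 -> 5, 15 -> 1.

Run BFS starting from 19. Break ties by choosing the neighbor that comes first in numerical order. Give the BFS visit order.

19, 0, 3, 7, 10, 14, 13, 17, 18, 5, 6, 15, 4, 11, 9, 12, 16, 1, 2, 8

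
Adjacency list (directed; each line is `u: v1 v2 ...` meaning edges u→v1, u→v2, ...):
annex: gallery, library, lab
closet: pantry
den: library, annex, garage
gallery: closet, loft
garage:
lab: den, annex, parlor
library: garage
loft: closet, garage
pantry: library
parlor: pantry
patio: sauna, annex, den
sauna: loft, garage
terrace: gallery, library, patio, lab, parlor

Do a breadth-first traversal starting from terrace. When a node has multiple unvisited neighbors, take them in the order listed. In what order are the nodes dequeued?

terrace -> gallery -> library -> patio -> lab -> parlor -> closet -> loft -> garage -> sauna -> annex -> den -> pantry

Visit terrace; enqueue gallery, library, patio, lab, parlor → queue [gallery, library, patio, lab, parlor]
Visit gallery; enqueue closet, loft → queue [library, patio, lab, parlor, closet, loft]
Visit library; enqueue garage → queue [patio, lab, parlor, closet, loft, garage]
Visit patio; enqueue sauna, annex, den → queue [lab, parlor, closet, loft, garage, sauna, annex, den]
Visit lab → queue [parlor, closet, loft, garage, sauna, annex, den]
Visit parlor; enqueue pantry → queue [closet, loft, garage, sauna, annex, den, pantry]
Visit closet → queue [loft, garage, sauna, annex, den, pantry]
Visit loft → queue [garage, sauna, annex, den, pantry]
Visit garage → queue [sauna, annex, den, pantry]
Visit sauna → queue [annex, den, pantry]
Visit annex → queue [den, pantry]
Visit den → queue [pantry]
Visit pantry → queue []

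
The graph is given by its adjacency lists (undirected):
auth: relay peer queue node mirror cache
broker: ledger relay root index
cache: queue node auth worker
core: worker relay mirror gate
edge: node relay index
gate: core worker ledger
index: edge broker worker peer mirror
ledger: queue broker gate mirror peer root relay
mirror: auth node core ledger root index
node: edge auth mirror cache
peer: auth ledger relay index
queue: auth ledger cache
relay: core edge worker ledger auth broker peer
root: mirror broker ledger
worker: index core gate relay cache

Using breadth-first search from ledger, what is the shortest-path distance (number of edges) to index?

Level 0: ledger
Level 1: broker, gate, mirror, peer, queue, relay, root
Level 2: auth, cache, core, edge, index, node, worker
index first appears at level 2.

2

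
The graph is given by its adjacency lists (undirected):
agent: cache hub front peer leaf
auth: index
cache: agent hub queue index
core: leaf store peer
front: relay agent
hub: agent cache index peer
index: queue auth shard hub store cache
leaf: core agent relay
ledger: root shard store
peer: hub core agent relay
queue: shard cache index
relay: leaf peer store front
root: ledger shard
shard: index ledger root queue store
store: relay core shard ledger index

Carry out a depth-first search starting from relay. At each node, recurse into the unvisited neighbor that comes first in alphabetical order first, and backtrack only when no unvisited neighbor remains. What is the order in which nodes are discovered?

relay → front → agent → cache → hub → index → auth → queue → shard → ledger → root → store → core → leaf → peer

Visit relay
relay → front
front → agent
agent → cache
cache → hub
hub → index
index → auth
index → queue
queue → shard
shard → ledger
ledger → root
ledger → store
store → core
core → leaf
core → peer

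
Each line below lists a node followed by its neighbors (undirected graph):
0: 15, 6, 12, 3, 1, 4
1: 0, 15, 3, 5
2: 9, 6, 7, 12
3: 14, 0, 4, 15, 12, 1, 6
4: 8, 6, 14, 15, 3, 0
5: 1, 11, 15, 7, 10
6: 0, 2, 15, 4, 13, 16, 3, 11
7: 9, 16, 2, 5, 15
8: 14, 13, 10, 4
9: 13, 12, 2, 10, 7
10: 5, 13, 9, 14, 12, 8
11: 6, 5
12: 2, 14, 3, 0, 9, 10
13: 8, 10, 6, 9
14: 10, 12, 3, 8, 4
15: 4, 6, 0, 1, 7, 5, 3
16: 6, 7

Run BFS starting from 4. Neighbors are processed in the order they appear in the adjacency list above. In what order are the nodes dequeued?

4, 8, 6, 14, 15, 3, 0, 13, 10, 2, 16, 11, 12, 1, 7, 5, 9

Visit 4; enqueue 8, 6, 14, 15, 3, 0 → queue [8, 6, 14, 15, 3, 0]
Visit 8; enqueue 13, 10 → queue [6, 14, 15, 3, 0, 13, 10]
Visit 6; enqueue 2, 16, 11 → queue [14, 15, 3, 0, 13, 10, 2, 16, 11]
Visit 14; enqueue 12 → queue [15, 3, 0, 13, 10, 2, 16, 11, 12]
Visit 15; enqueue 1, 7, 5 → queue [3, 0, 13, 10, 2, 16, 11, 12, 1, 7, 5]
Visit 3 → queue [0, 13, 10, 2, 16, 11, 12, 1, 7, 5]
Visit 0 → queue [13, 10, 2, 16, 11, 12, 1, 7, 5]
Visit 13; enqueue 9 → queue [10, 2, 16, 11, 12, 1, 7, 5, 9]
Visit 10 → queue [2, 16, 11, 12, 1, 7, 5, 9]
Visit 2 → queue [16, 11, 12, 1, 7, 5, 9]
Visit 16 → queue [11, 12, 1, 7, 5, 9]
Visit 11 → queue [12, 1, 7, 5, 9]
Visit 12 → queue [1, 7, 5, 9]
Visit 1 → queue [7, 5, 9]
Visit 7 → queue [5, 9]
Visit 5 → queue [9]
Visit 9 → queue []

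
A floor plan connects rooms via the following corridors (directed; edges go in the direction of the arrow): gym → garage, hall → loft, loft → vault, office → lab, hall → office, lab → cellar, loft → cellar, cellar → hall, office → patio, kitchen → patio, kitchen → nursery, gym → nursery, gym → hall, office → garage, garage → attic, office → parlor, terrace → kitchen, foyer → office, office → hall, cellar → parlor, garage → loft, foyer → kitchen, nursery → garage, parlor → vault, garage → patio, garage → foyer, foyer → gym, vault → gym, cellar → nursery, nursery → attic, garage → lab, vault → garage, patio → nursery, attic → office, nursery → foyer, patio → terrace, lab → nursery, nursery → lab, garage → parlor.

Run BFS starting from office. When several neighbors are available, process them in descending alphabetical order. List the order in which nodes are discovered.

office patio parlor lab hall garage terrace nursery vault cellar loft foyer attic kitchen gym

Visit office; enqueue patio, parlor, lab, hall, garage → queue [patio, parlor, lab, hall, garage]
Visit patio; enqueue terrace, nursery → queue [parlor, lab, hall, garage, terrace, nursery]
Visit parlor; enqueue vault → queue [lab, hall, garage, terrace, nursery, vault]
Visit lab; enqueue cellar → queue [hall, garage, terrace, nursery, vault, cellar]
Visit hall; enqueue loft → queue [garage, terrace, nursery, vault, cellar, loft]
Visit garage; enqueue foyer, attic → queue [terrace, nursery, vault, cellar, loft, foyer, attic]
Visit terrace; enqueue kitchen → queue [nursery, vault, cellar, loft, foyer, attic, kitchen]
Visit nursery → queue [vault, cellar, loft, foyer, attic, kitchen]
Visit vault; enqueue gym → queue [cellar, loft, foyer, attic, kitchen, gym]
Visit cellar → queue [loft, foyer, attic, kitchen, gym]
Visit loft → queue [foyer, attic, kitchen, gym]
Visit foyer → queue [attic, kitchen, gym]
Visit attic → queue [kitchen, gym]
Visit kitchen → queue [gym]
Visit gym → queue []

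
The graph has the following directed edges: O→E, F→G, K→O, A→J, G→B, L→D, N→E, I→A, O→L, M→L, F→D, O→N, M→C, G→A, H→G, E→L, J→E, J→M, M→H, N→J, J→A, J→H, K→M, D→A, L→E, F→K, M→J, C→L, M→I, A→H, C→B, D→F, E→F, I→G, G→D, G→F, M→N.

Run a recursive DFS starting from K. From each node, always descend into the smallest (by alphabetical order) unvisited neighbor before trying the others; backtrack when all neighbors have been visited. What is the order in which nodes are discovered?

K M C B L D A H G F J E I N O

Visit K
K → M
M → C
C → B
C → L
L → D
D → A
A → H
H → G
G → F
A → J
J → E
M → I
M → N
K → O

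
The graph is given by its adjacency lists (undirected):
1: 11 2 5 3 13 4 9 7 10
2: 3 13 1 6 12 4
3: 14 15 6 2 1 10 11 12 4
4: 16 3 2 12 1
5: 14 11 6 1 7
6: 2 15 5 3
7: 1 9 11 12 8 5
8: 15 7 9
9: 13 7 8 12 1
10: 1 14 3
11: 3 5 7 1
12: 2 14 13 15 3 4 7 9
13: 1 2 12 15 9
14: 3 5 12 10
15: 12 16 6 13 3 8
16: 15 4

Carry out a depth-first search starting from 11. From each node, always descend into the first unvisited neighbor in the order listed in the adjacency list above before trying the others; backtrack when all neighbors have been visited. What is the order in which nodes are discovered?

Visit 11
11 → 3
3 → 14
14 → 5
5 → 6
6 → 2
2 → 13
13 → 1
1 → 4
4 → 16
16 → 15
15 → 12
12 → 7
7 → 9
9 → 8
1 → 10

11, 3, 14, 5, 6, 2, 13, 1, 4, 16, 15, 12, 7, 9, 8, 10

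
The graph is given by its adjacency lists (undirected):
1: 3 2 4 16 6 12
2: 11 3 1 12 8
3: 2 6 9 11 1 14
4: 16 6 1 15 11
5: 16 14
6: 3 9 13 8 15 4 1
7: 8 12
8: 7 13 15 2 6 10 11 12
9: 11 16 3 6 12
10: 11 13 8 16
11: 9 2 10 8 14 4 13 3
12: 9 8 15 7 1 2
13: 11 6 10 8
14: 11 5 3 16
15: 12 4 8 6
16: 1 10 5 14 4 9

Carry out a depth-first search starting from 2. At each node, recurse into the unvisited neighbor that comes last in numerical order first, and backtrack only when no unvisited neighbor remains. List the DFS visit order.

2, 12, 15, 8, 13, 11, 14, 16, 10, 9, 6, 4, 1, 3, 5, 7

Visit 2
2 → 12
12 → 15
15 → 8
8 → 13
13 → 11
11 → 14
14 → 16
16 → 10
16 → 9
9 → 6
6 → 4
4 → 1
1 → 3
16 → 5
8 → 7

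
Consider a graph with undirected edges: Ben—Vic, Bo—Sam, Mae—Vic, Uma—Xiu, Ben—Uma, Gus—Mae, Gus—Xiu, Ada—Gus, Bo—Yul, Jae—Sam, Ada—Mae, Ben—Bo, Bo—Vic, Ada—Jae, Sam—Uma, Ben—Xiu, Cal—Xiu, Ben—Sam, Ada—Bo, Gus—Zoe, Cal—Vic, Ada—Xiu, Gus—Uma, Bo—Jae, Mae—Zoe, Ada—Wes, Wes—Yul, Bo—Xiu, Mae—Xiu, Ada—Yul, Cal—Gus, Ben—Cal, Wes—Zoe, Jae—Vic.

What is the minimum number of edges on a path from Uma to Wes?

Level 0: Uma
Level 1: Ben, Gus, Sam, Xiu
Level 2: Ada, Bo, Cal, Jae, Mae, Vic, Zoe
Level 3: Wes, Yul
Wes first appears at level 3.

3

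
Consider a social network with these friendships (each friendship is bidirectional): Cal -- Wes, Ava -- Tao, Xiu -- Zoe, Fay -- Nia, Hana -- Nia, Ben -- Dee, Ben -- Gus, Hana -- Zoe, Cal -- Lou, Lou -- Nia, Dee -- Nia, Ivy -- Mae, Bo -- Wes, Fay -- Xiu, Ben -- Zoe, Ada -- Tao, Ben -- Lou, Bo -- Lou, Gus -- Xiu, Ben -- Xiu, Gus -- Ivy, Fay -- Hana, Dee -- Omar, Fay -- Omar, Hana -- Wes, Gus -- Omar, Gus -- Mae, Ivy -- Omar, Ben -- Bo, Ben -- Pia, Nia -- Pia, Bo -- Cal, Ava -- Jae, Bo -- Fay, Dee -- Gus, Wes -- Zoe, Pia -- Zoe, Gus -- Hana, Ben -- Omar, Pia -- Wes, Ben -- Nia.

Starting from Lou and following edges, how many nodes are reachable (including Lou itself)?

16

BFS from Lou visits: Lou, Nia, Cal, Bo, Ben, Pia, Hana, Fay, Dee, Wes, Zoe, Xiu, Omar, Gus, Ivy, Mae
Reachable nodes: 16 of 20 total.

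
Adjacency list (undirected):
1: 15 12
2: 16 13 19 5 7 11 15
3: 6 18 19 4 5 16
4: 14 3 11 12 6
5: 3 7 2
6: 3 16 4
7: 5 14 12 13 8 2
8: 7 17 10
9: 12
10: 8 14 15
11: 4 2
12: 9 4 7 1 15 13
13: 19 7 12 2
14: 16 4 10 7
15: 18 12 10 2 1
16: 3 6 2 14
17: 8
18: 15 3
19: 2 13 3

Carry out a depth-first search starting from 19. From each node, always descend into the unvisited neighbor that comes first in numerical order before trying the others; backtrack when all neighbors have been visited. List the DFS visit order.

19, 2, 5, 3, 4, 6, 16, 14, 7, 8, 10, 15, 1, 12, 9, 13, 18, 17, 11

Visit 19
19 → 2
2 → 5
5 → 3
3 → 4
4 → 6
6 → 16
16 → 14
14 → 7
7 → 8
8 → 10
10 → 15
15 → 1
1 → 12
12 → 9
12 → 13
15 → 18
8 → 17
4 → 11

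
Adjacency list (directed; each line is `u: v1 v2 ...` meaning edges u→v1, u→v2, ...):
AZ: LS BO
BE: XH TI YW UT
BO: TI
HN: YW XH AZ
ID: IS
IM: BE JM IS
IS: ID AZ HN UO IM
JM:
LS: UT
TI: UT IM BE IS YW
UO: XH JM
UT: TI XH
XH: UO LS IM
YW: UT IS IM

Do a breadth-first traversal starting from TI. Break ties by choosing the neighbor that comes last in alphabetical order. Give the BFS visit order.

TI YW UT IS IM BE XH UO ID HN AZ JM LS BO

Visit TI; enqueue YW, UT, IS, IM, BE → queue [YW, UT, IS, IM, BE]
Visit YW → queue [UT, IS, IM, BE]
Visit UT; enqueue XH → queue [IS, IM, BE, XH]
Visit IS; enqueue UO, ID, HN, AZ → queue [IM, BE, XH, UO, ID, HN, AZ]
Visit IM; enqueue JM → queue [BE, XH, UO, ID, HN, AZ, JM]
Visit BE → queue [XH, UO, ID, HN, AZ, JM]
Visit XH; enqueue LS → queue [UO, ID, HN, AZ, JM, LS]
Visit UO → queue [ID, HN, AZ, JM, LS]
Visit ID → queue [HN, AZ, JM, LS]
Visit HN → queue [AZ, JM, LS]
Visit AZ; enqueue BO → queue [JM, LS, BO]
Visit JM → queue [LS, BO]
Visit LS → queue [BO]
Visit BO → queue []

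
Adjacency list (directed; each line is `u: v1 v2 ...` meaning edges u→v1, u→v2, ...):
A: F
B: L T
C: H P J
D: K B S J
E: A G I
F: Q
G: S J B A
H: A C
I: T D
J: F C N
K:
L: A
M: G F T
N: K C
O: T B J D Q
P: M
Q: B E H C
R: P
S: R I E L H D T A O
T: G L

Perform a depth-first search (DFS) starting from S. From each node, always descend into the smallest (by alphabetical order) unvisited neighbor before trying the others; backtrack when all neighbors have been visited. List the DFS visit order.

S A F Q B L T G J C H P M N K E I D O R

Visit S
S → A
A → F
F → Q
Q → B
B → L
B → T
T → G
G → J
J → C
C → H
C → P
P → M
J → N
N → K
Q → E
E → I
I → D
S → O
S → R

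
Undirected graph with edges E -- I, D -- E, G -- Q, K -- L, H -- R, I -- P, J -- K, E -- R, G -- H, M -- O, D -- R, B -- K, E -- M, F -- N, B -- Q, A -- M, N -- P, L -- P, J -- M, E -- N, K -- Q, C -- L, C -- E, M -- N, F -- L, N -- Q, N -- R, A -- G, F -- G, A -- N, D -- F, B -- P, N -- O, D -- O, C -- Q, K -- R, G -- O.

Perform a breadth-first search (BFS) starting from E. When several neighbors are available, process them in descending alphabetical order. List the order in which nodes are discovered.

E → R → N → M → I → D → C → K → H → Q → P → O → F → A → J → L → B → G

Visit E; enqueue R, N, M, I, D, C → queue [R, N, M, I, D, C]
Visit R; enqueue K, H → queue [N, M, I, D, C, K, H]
Visit N; enqueue Q, P, O, F, A → queue [M, I, D, C, K, H, Q, P, O, F, A]
Visit M; enqueue J → queue [I, D, C, K, H, Q, P, O, F, A, J]
Visit I → queue [D, C, K, H, Q, P, O, F, A, J]
Visit D → queue [C, K, H, Q, P, O, F, A, J]
Visit C; enqueue L → queue [K, H, Q, P, O, F, A, J, L]
Visit K; enqueue B → queue [H, Q, P, O, F, A, J, L, B]
Visit H; enqueue G → queue [Q, P, O, F, A, J, L, B, G]
Visit Q → queue [P, O, F, A, J, L, B, G]
Visit P → queue [O, F, A, J, L, B, G]
Visit O → queue [F, A, J, L, B, G]
Visit F → queue [A, J, L, B, G]
Visit A → queue [J, L, B, G]
Visit J → queue [L, B, G]
Visit L → queue [B, G]
Visit B → queue [G]
Visit G → queue []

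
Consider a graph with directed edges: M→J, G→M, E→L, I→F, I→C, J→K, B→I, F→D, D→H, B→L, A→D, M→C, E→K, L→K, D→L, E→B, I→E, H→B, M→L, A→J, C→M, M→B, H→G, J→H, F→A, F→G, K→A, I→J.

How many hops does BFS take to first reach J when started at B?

2

Level 0: B
Level 1: I, L
Level 2: C, E, F, J, K
Level 3: A, D, G, H, M
J first appears at level 2.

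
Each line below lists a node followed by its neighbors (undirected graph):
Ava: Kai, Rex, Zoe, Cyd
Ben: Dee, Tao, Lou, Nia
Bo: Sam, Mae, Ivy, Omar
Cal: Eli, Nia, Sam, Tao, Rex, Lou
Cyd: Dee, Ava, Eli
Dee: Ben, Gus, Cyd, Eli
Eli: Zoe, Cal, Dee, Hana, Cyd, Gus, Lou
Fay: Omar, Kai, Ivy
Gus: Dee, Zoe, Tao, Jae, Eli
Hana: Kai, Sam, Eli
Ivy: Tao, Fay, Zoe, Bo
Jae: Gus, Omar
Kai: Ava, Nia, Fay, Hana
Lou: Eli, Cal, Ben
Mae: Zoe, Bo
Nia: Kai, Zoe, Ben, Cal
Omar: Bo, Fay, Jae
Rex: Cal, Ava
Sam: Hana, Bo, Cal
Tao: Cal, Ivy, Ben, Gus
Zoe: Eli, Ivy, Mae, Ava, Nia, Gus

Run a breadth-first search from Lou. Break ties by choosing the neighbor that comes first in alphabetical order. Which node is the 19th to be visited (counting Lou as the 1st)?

Mae

Visit Lou; enqueue Ben, Cal, Eli → queue [Ben, Cal, Eli]
Visit Ben; enqueue Dee, Nia, Tao → queue [Cal, Eli, Dee, Nia, Tao]
Visit Cal; enqueue Rex, Sam → queue [Eli, Dee, Nia, Tao, Rex, Sam]
Visit Eli; enqueue Cyd, Gus, Hana, Zoe → queue [Dee, Nia, Tao, Rex, Sam, Cyd, Gus, Hana, Zoe]
Visit Dee → queue [Nia, Tao, Rex, Sam, Cyd, Gus, Hana, Zoe]
Visit Nia; enqueue Kai → queue [Tao, Rex, Sam, Cyd, Gus, Hana, Zoe, Kai]
Visit Tao; enqueue Ivy → queue [Rex, Sam, Cyd, Gus, Hana, Zoe, Kai, Ivy]
Visit Rex; enqueue Ava → queue [Sam, Cyd, Gus, Hana, Zoe, Kai, Ivy, Ava]
Visit Sam; enqueue Bo → queue [Cyd, Gus, Hana, Zoe, Kai, Ivy, Ava, Bo]
Visit Cyd → queue [Gus, Hana, Zoe, Kai, Ivy, Ava, Bo]
Visit Gus; enqueue Jae → queue [Hana, Zoe, Kai, Ivy, Ava, Bo, Jae]
Visit Hana → queue [Zoe, Kai, Ivy, Ava, Bo, Jae]
Visit Zoe; enqueue Mae → queue [Kai, Ivy, Ava, Bo, Jae, Mae]
Visit Kai; enqueue Fay → queue [Ivy, Ava, Bo, Jae, Mae, Fay]
Visit Ivy → queue [Ava, Bo, Jae, Mae, Fay]
Visit Ava → queue [Bo, Jae, Mae, Fay]
Visit Bo; enqueue Omar → queue [Jae, Mae, Fay, Omar]
Visit Jae → queue [Mae, Fay, Omar]
Visit Mae → queue [Fay, Omar]
Visit Fay → queue [Omar]
Visit Omar → queue []

Visit order: Lou, Ben, Cal, Eli, Dee, Nia, Tao, Rex, Sam, Cyd, Gus, Hana, Zoe, Kai, Ivy, Ava, Bo, Jae, Mae, Fay, Omar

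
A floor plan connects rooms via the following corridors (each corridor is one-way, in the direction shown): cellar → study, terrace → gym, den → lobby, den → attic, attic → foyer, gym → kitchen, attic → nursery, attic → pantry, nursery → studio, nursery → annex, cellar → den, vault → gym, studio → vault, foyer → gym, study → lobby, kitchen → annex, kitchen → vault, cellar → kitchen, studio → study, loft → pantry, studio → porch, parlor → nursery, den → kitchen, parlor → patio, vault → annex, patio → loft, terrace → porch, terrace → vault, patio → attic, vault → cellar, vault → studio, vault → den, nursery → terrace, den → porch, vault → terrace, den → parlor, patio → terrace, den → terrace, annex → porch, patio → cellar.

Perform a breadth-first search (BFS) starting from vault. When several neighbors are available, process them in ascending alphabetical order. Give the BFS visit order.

Visit vault; enqueue annex, cellar, den, gym, studio, terrace → queue [annex, cellar, den, gym, studio, terrace]
Visit annex; enqueue porch → queue [cellar, den, gym, studio, terrace, porch]
Visit cellar; enqueue kitchen, study → queue [den, gym, studio, terrace, porch, kitchen, study]
Visit den; enqueue attic, lobby, parlor → queue [gym, studio, terrace, porch, kitchen, study, attic, lobby, parlor]
Visit gym → queue [studio, terrace, porch, kitchen, study, attic, lobby, parlor]
Visit studio → queue [terrace, porch, kitchen, study, attic, lobby, parlor]
Visit terrace → queue [porch, kitchen, study, attic, lobby, parlor]
Visit porch → queue [kitchen, study, attic, lobby, parlor]
Visit kitchen → queue [study, attic, lobby, parlor]
Visit study → queue [attic, lobby, parlor]
Visit attic; enqueue foyer, nursery, pantry → queue [lobby, parlor, foyer, nursery, pantry]
Visit lobby → queue [parlor, foyer, nursery, pantry]
Visit parlor; enqueue patio → queue [foyer, nursery, pantry, patio]
Visit foyer → queue [nursery, pantry, patio]
Visit nursery → queue [pantry, patio]
Visit pantry → queue [patio]
Visit patio; enqueue loft → queue [loft]
Visit loft → queue []

vault, annex, cellar, den, gym, studio, terrace, porch, kitchen, study, attic, lobby, parlor, foyer, nursery, pantry, patio, loft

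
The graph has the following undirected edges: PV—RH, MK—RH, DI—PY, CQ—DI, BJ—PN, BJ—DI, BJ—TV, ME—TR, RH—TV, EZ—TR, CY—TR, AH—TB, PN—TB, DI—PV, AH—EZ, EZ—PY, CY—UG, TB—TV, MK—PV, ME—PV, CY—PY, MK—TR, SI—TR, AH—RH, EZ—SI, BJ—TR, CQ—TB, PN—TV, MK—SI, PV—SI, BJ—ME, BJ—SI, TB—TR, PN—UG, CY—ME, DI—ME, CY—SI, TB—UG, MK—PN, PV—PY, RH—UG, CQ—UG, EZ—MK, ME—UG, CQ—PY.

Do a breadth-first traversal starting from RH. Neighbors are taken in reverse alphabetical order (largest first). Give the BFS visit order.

Visit RH; enqueue UG, TV, PV, MK, AH → queue [UG, TV, PV, MK, AH]
Visit UG; enqueue TB, PN, ME, CY, CQ → queue [TV, PV, MK, AH, TB, PN, ME, CY, CQ]
Visit TV; enqueue BJ → queue [PV, MK, AH, TB, PN, ME, CY, CQ, BJ]
Visit PV; enqueue SI, PY, DI → queue [MK, AH, TB, PN, ME, CY, CQ, BJ, SI, PY, DI]
Visit MK; enqueue TR, EZ → queue [AH, TB, PN, ME, CY, CQ, BJ, SI, PY, DI, TR, EZ]
Visit AH → queue [TB, PN, ME, CY, CQ, BJ, SI, PY, DI, TR, EZ]
Visit TB → queue [PN, ME, CY, CQ, BJ, SI, PY, DI, TR, EZ]
Visit PN → queue [ME, CY, CQ, BJ, SI, PY, DI, TR, EZ]
Visit ME → queue [CY, CQ, BJ, SI, PY, DI, TR, EZ]
Visit CY → queue [CQ, BJ, SI, PY, DI, TR, EZ]
Visit CQ → queue [BJ, SI, PY, DI, TR, EZ]
Visit BJ → queue [SI, PY, DI, TR, EZ]
Visit SI → queue [PY, DI, TR, EZ]
Visit PY → queue [DI, TR, EZ]
Visit DI → queue [TR, EZ]
Visit TR → queue [EZ]
Visit EZ → queue []

RH, UG, TV, PV, MK, AH, TB, PN, ME, CY, CQ, BJ, SI, PY, DI, TR, EZ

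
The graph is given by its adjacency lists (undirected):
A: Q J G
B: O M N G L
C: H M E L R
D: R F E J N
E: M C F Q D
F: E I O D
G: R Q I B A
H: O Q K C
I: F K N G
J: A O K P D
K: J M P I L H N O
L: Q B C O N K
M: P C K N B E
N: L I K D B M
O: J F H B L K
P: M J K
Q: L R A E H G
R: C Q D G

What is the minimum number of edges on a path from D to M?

2

Level 0: D
Level 1: E, F, J, N, R
Level 2: A, B, C, G, I, K, L, M, O, P, Q
Level 3: H
M first appears at level 2.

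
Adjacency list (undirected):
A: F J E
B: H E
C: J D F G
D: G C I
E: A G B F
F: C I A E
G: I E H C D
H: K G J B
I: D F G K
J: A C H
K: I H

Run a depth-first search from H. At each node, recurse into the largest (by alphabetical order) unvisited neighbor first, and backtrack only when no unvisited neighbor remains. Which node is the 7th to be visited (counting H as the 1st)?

C

Visit H
H → K
K → I
I → G
G → E
E → F
F → C
C → J
J → A
C → D
E → B

Visit order: H, K, I, G, E, F, C, J, A, D, B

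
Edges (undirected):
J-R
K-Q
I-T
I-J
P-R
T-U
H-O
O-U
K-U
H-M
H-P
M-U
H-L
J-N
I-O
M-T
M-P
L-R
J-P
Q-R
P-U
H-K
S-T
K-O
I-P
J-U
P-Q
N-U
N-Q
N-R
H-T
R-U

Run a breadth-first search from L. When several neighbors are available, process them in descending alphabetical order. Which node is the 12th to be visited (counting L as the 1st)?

K

Visit L; enqueue R, H → queue [R, H]
Visit R; enqueue U, Q, P, N, J → queue [H, U, Q, P, N, J]
Visit H; enqueue T, O, M, K → queue [U, Q, P, N, J, T, O, M, K]
Visit U → queue [Q, P, N, J, T, O, M, K]
Visit Q → queue [P, N, J, T, O, M, K]
Visit P; enqueue I → queue [N, J, T, O, M, K, I]
Visit N → queue [J, T, O, M, K, I]
Visit J → queue [T, O, M, K, I]
Visit T; enqueue S → queue [O, M, K, I, S]
Visit O → queue [M, K, I, S]
Visit M → queue [K, I, S]
Visit K → queue [I, S]
Visit I → queue [S]
Visit S → queue []

Visit order: L, R, H, U, Q, P, N, J, T, O, M, K, I, S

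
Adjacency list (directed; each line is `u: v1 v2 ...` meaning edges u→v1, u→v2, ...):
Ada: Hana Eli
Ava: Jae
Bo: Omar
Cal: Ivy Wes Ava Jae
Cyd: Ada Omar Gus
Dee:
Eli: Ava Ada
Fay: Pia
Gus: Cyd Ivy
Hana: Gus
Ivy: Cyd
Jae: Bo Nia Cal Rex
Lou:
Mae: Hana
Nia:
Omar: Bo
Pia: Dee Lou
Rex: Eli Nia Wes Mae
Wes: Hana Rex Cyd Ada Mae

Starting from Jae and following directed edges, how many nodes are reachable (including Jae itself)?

BFS from Jae visits: Jae, Bo, Cal, Nia, Rex, Omar, Ava, Ivy, Wes, Eli, Mae, Cyd, Ada, Hana, Gus
Reachable nodes: 15 of 19 total.

15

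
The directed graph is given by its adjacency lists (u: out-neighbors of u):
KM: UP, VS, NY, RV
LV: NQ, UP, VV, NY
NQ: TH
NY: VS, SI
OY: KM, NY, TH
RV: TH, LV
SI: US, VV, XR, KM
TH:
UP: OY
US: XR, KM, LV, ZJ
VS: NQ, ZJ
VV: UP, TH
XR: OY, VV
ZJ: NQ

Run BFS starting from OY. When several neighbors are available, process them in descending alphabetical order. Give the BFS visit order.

OY → TH → NY → KM → VS → SI → UP → RV → ZJ → NQ → XR → VV → US → LV

Visit OY; enqueue TH, NY, KM → queue [TH, NY, KM]
Visit TH → queue [NY, KM]
Visit NY; enqueue VS, SI → queue [KM, VS, SI]
Visit KM; enqueue UP, RV → queue [VS, SI, UP, RV]
Visit VS; enqueue ZJ, NQ → queue [SI, UP, RV, ZJ, NQ]
Visit SI; enqueue XR, VV, US → queue [UP, RV, ZJ, NQ, XR, VV, US]
Visit UP → queue [RV, ZJ, NQ, XR, VV, US]
Visit RV; enqueue LV → queue [ZJ, NQ, XR, VV, US, LV]
Visit ZJ → queue [NQ, XR, VV, US, LV]
Visit NQ → queue [XR, VV, US, LV]
Visit XR → queue [VV, US, LV]
Visit VV → queue [US, LV]
Visit US → queue [LV]
Visit LV → queue []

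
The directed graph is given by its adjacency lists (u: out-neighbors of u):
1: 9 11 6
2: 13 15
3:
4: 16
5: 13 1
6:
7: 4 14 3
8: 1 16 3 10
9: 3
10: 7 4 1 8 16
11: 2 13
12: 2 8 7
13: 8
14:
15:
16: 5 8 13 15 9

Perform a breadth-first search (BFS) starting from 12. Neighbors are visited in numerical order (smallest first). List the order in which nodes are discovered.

12 2 7 8 13 15 3 4 14 1 10 16 6 9 11 5

Visit 12; enqueue 2, 7, 8 → queue [2, 7, 8]
Visit 2; enqueue 13, 15 → queue [7, 8, 13, 15]
Visit 7; enqueue 3, 4, 14 → queue [8, 13, 15, 3, 4, 14]
Visit 8; enqueue 1, 10, 16 → queue [13, 15, 3, 4, 14, 1, 10, 16]
Visit 13 → queue [15, 3, 4, 14, 1, 10, 16]
Visit 15 → queue [3, 4, 14, 1, 10, 16]
Visit 3 → queue [4, 14, 1, 10, 16]
Visit 4 → queue [14, 1, 10, 16]
Visit 14 → queue [1, 10, 16]
Visit 1; enqueue 6, 9, 11 → queue [10, 16, 6, 9, 11]
Visit 10 → queue [16, 6, 9, 11]
Visit 16; enqueue 5 → queue [6, 9, 11, 5]
Visit 6 → queue [9, 11, 5]
Visit 9 → queue [11, 5]
Visit 11 → queue [5]
Visit 5 → queue []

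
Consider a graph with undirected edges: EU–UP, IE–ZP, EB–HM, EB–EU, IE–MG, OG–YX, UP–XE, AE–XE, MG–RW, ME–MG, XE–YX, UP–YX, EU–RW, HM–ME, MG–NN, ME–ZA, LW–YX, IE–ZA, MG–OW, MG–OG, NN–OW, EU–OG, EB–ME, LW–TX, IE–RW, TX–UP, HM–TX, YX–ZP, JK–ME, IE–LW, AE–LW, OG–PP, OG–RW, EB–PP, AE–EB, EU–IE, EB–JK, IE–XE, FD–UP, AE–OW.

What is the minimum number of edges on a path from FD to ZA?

Level 0: FD
Level 1: UP
Level 2: EU, TX, XE, YX
Level 3: AE, EB, HM, IE, LW, OG, RW, ZP
Level 4: JK, ME, MG, OW, PP, ZA
Level 5: NN
ZA first appears at level 4.

4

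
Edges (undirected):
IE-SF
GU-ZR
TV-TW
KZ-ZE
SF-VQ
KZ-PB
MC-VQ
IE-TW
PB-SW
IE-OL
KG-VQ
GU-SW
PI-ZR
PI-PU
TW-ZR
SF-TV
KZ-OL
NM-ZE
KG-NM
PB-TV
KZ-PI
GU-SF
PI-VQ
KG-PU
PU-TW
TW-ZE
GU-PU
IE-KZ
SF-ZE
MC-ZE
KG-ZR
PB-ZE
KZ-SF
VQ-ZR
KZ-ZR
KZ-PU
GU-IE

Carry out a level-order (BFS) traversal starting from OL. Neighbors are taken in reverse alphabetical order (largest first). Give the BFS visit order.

Visit OL; enqueue KZ, IE → queue [KZ, IE]
Visit KZ; enqueue ZR, ZE, SF, PU, PI, PB → queue [IE, ZR, ZE, SF, PU, PI, PB]
Visit IE; enqueue TW, GU → queue [ZR, ZE, SF, PU, PI, PB, TW, GU]
Visit ZR; enqueue VQ, KG → queue [ZE, SF, PU, PI, PB, TW, GU, VQ, KG]
Visit ZE; enqueue NM, MC → queue [SF, PU, PI, PB, TW, GU, VQ, KG, NM, MC]
Visit SF; enqueue TV → queue [PU, PI, PB, TW, GU, VQ, KG, NM, MC, TV]
Visit PU → queue [PI, PB, TW, GU, VQ, KG, NM, MC, TV]
Visit PI → queue [PB, TW, GU, VQ, KG, NM, MC, TV]
Visit PB; enqueue SW → queue [TW, GU, VQ, KG, NM, MC, TV, SW]
Visit TW → queue [GU, VQ, KG, NM, MC, TV, SW]
Visit GU → queue [VQ, KG, NM, MC, TV, SW]
Visit VQ → queue [KG, NM, MC, TV, SW]
Visit KG → queue [NM, MC, TV, SW]
Visit NM → queue [MC, TV, SW]
Visit MC → queue [TV, SW]
Visit TV → queue [SW]
Visit SW → queue []

OL, KZ, IE, ZR, ZE, SF, PU, PI, PB, TW, GU, VQ, KG, NM, MC, TV, SW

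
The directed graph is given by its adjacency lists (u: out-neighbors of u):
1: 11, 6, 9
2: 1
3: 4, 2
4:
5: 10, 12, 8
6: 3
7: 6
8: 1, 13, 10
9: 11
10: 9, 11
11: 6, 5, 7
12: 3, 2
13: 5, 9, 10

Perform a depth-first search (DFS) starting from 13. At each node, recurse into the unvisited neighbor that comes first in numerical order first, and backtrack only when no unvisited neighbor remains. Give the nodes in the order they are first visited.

13, 5, 8, 1, 6, 3, 2, 4, 9, 11, 7, 10, 12

Visit 13
13 → 5
5 → 8
8 → 1
1 → 6
6 → 3
3 → 2
3 → 4
1 → 9
9 → 11
11 → 7
8 → 10
5 → 12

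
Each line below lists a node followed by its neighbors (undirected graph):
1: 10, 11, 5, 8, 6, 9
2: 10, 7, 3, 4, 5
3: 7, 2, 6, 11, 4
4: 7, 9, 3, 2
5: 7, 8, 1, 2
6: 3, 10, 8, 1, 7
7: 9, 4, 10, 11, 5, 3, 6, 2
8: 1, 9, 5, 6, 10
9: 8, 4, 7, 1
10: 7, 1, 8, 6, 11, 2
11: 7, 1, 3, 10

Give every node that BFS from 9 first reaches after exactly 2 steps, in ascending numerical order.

Level 0: 9
Level 1: 1, 4, 7, 8
Level 2: 2, 3, 5, 6, 10, 11

2, 3, 5, 6, 10, 11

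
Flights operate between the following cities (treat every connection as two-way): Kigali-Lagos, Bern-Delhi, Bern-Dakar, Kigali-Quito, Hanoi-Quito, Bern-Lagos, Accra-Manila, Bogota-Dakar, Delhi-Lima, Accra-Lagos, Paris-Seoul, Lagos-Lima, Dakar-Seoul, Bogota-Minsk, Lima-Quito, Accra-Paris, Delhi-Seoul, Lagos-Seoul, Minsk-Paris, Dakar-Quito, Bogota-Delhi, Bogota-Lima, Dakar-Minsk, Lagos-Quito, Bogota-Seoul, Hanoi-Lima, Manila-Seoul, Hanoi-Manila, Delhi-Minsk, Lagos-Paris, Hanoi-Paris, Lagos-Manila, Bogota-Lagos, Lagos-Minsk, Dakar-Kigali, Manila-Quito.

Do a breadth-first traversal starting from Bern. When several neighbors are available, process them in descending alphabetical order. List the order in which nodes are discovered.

Bern → Lagos → Delhi → Dakar → Seoul → Quito → Paris → Minsk → Manila → Lima → Kigali → Bogota → Accra → Hanoi

Visit Bern; enqueue Lagos, Delhi, Dakar → queue [Lagos, Delhi, Dakar]
Visit Lagos; enqueue Seoul, Quito, Paris, Minsk, Manila, Lima, Kigali, Bogota, Accra → queue [Delhi, Dakar, Seoul, Quito, Paris, Minsk, Manila, Lima, Kigali, Bogota, Accra]
Visit Delhi → queue [Dakar, Seoul, Quito, Paris, Minsk, Manila, Lima, Kigali, Bogota, Accra]
Visit Dakar → queue [Seoul, Quito, Paris, Minsk, Manila, Lima, Kigali, Bogota, Accra]
Visit Seoul → queue [Quito, Paris, Minsk, Manila, Lima, Kigali, Bogota, Accra]
Visit Quito; enqueue Hanoi → queue [Paris, Minsk, Manila, Lima, Kigali, Bogota, Accra, Hanoi]
Visit Paris → queue [Minsk, Manila, Lima, Kigali, Bogota, Accra, Hanoi]
Visit Minsk → queue [Manila, Lima, Kigali, Bogota, Accra, Hanoi]
Visit Manila → queue [Lima, Kigali, Bogota, Accra, Hanoi]
Visit Lima → queue [Kigali, Bogota, Accra, Hanoi]
Visit Kigali → queue [Bogota, Accra, Hanoi]
Visit Bogota → queue [Accra, Hanoi]
Visit Accra → queue [Hanoi]
Visit Hanoi → queue []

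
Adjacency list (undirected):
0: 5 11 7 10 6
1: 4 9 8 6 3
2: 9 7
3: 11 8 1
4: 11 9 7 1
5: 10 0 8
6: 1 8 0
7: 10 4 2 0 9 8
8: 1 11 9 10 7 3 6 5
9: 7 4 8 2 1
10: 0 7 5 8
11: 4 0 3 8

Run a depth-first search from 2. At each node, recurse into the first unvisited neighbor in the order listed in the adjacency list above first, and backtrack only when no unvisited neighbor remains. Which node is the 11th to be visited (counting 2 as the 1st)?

3

Visit 2
2 → 9
9 → 7
7 → 10
10 → 0
0 → 5
5 → 8
8 → 1
1 → 4
4 → 11
11 → 3
1 → 6

Visit order: 2, 9, 7, 10, 0, 5, 8, 1, 4, 11, 3, 6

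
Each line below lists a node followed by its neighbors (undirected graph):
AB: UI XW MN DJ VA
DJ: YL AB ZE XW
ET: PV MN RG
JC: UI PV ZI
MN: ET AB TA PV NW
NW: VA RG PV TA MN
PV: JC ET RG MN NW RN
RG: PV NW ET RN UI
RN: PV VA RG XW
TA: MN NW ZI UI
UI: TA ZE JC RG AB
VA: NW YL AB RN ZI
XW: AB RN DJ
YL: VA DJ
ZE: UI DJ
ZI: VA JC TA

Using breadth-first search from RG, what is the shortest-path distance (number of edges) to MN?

2

Level 0: RG
Level 1: ET, NW, PV, RN, UI
Level 2: AB, JC, MN, TA, VA, XW, ZE
Level 3: DJ, YL, ZI
MN first appears at level 2.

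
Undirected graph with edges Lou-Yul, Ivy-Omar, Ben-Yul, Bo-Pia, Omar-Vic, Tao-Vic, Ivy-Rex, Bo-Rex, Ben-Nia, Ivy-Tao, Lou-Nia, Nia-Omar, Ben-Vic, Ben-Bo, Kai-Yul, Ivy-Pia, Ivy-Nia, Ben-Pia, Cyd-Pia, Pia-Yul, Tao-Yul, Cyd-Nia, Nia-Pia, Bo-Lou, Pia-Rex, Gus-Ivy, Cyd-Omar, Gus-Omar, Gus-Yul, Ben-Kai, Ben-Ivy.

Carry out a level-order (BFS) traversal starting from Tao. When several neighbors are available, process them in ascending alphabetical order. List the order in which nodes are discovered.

Visit Tao; enqueue Ivy, Vic, Yul → queue [Ivy, Vic, Yul]
Visit Ivy; enqueue Ben, Gus, Nia, Omar, Pia, Rex → queue [Vic, Yul, Ben, Gus, Nia, Omar, Pia, Rex]
Visit Vic → queue [Yul, Ben, Gus, Nia, Omar, Pia, Rex]
Visit Yul; enqueue Kai, Lou → queue [Ben, Gus, Nia, Omar, Pia, Rex, Kai, Lou]
Visit Ben; enqueue Bo → queue [Gus, Nia, Omar, Pia, Rex, Kai, Lou, Bo]
Visit Gus → queue [Nia, Omar, Pia, Rex, Kai, Lou, Bo]
Visit Nia; enqueue Cyd → queue [Omar, Pia, Rex, Kai, Lou, Bo, Cyd]
Visit Omar → queue [Pia, Rex, Kai, Lou, Bo, Cyd]
Visit Pia → queue [Rex, Kai, Lou, Bo, Cyd]
Visit Rex → queue [Kai, Lou, Bo, Cyd]
Visit Kai → queue [Lou, Bo, Cyd]
Visit Lou → queue [Bo, Cyd]
Visit Bo → queue [Cyd]
Visit Cyd → queue []

Tao → Ivy → Vic → Yul → Ben → Gus → Nia → Omar → Pia → Rex → Kai → Lou → Bo → Cyd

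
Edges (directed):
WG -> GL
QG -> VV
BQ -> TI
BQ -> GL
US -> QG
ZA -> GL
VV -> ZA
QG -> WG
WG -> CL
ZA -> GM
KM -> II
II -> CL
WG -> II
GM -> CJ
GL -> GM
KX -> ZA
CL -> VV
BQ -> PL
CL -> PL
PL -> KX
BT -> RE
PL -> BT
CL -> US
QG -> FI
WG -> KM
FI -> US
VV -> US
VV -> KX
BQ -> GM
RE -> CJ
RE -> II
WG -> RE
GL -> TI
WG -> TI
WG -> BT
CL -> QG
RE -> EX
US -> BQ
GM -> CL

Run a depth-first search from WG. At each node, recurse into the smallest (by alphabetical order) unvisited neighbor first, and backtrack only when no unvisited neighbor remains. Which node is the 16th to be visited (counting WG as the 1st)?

Visit WG
WG → BT
BT → RE
RE → CJ
RE → EX
RE → II
II → CL
CL → PL
PL → KX
KX → ZA
ZA → GL
GL → GM
GL → TI
CL → QG
QG → FI
FI → US
US → BQ
QG → VV
WG → KM

Visit order: WG, BT, RE, CJ, EX, II, CL, PL, KX, ZA, GL, GM, TI, QG, FI, US, BQ, VV, KM

US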